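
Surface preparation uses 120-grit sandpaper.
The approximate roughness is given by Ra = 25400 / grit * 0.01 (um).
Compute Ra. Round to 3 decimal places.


Ra = 25400 / 120 * 0.01
= 254 / 120
= 2.117 um

2.117


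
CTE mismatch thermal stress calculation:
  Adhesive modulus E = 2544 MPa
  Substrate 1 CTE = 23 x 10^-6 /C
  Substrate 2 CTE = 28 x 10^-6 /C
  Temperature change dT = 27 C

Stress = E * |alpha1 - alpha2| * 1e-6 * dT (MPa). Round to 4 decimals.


delta_alpha = |23 - 28| = 5 x 10^-6/C
Stress = 2544 * 5e-6 * 27
= 0.3434 MPa

0.3434


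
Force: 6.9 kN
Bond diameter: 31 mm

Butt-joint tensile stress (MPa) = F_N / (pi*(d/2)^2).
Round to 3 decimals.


F_N = 6.9 * 1000 = 6900.0 N
A = pi*(15.5)^2 = 754.7676 mm^2
stress = 6900.0 / 754.7676 = 9.142 MPa

9.142


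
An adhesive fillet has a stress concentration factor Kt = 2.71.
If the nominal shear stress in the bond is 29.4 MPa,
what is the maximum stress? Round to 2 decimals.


Max stress = 29.4 * 2.71 = 79.67 MPa

79.67


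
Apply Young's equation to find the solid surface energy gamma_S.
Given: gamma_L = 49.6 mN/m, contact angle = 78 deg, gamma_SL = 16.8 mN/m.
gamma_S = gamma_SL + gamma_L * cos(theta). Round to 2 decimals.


theta_rad = 78 * pi/180 = 1.361357
gamma_S = 16.8 + 49.6 * cos(1.361357)
= 27.11 mN/m

27.11


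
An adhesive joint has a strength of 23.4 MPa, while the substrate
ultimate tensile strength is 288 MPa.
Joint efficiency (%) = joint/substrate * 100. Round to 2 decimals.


Efficiency = 23.4 / 288 * 100
= 8.13%

8.13


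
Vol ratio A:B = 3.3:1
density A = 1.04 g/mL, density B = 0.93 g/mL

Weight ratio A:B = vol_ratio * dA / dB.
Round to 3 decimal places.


Weight ratio = 3.3 * 1.04 / 0.93
= 3.690

3.690


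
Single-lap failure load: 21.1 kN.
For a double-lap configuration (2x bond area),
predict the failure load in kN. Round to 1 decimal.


Failure load = 21.1 * 2 = 42.2 kN

42.2


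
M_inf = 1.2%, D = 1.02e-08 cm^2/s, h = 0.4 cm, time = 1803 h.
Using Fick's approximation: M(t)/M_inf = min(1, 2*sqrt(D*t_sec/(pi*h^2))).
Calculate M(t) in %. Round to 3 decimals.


t = 6490800 s
ratio = min(1, 2*sqrt(1.02e-08*6490800/(pi*0.1600)))
= 0.725846
M(t) = 1.2 * 0.725846 = 0.871%

0.871


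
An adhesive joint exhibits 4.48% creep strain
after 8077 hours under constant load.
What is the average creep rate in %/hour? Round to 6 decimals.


Creep rate = strain / time
= 4.48 / 8077
= 0.000555 %/h

0.000555


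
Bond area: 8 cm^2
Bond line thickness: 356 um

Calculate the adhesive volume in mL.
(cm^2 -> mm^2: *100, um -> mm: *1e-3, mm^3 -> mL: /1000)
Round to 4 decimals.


V = 8*100 * 356*1e-3 / 1000
= 0.2848 mL

0.2848


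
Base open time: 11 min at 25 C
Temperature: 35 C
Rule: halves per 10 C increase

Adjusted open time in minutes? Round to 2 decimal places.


Acceleration = 2^((35-25)/10) = 2.0000
Open time = 11 / 2.0000 = 5.50 min

5.50


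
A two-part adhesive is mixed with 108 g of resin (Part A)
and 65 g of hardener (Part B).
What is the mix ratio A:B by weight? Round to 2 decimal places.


Mix ratio = mass_A / mass_B
= 108 / 65
= 1.66

1.66


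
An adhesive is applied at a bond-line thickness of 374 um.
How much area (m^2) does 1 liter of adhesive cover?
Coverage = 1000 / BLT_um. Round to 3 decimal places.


Coverage = 1000 / 374 = 2.674 m^2

2.674


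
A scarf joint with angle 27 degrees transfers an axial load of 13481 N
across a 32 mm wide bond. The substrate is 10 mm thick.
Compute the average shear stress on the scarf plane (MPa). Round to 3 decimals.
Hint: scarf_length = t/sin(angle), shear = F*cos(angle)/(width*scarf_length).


scarf_length = 10 / sin(27 deg) = 22.0269 mm
cos(27 deg) = 0.891007
shear stress = 13481 * 0.891007 / (32 * 22.0269)
= 17.041 MPa

17.041


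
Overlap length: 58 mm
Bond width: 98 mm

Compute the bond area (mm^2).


Bond area = 58 * 98 = 5684 mm^2

5684


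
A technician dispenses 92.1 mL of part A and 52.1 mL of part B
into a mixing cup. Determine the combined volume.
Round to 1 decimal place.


Combined volume = 92.1 + 52.1
= 144.2 mL

144.2


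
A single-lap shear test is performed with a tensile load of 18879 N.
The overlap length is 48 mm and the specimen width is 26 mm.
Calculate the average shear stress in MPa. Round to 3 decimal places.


Shear stress = F / (overlap * width)
= 18879 / (48 * 26)
= 18879 / 1248
= 15.127 MPa

15.127


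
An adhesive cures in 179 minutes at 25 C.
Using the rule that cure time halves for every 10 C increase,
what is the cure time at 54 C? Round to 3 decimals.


Factor = 2^((54 - 25) / 10) = 7.4643
Cure time = 179 / 7.4643
= 23.981 minutes

23.981


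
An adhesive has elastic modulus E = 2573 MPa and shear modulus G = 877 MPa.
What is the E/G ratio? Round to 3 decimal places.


E/G = 2573 / 877 = 2.934

2.934


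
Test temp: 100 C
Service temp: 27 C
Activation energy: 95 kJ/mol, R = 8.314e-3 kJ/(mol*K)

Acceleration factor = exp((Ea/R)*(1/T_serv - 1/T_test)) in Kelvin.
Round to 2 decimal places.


AF = exp((95/0.008314)*(1/300.15 - 1/373.15))
= 1715.69

1715.69


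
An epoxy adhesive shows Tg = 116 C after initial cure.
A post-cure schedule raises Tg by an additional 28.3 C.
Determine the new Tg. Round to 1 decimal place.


New Tg = 116 + 28.3
= 144.3 C

144.3


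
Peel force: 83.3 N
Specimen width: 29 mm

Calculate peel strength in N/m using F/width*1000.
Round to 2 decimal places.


Peel strength = 83.3 / 29 * 1000 = 2872.41 N/m

2872.41


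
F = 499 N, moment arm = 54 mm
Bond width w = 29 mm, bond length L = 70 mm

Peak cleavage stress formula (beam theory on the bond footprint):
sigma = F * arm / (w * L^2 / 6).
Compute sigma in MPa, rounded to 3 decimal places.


sigma = (499 * 54) / (29 * 4900 / 6)
= 26946 * 6 / 142100
= 161676 / 142100
= 1.138 MPa

1.138


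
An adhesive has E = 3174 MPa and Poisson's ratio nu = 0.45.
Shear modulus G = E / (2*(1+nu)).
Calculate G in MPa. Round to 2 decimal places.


G = 3174 / (2*(1+0.45))
= 3174 / 2.90
= 1094.48 MPa

1094.48


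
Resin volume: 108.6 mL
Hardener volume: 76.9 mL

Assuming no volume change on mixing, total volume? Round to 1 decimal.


V_total = 108.6 + 76.9 = 185.5 mL

185.5


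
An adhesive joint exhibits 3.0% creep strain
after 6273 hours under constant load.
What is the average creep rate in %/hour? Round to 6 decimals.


Creep rate = strain / time
= 3.0 / 6273
= 0.000478 %/h

0.000478


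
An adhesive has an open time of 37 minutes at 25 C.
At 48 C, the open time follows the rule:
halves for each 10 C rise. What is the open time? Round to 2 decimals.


Factor = 2^((48-25)/10) = 4.9246
Open time = 37 / 4.9246 = 7.51 min

7.51


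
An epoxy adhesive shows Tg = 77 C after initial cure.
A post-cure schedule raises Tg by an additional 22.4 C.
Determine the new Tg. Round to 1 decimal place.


New Tg = 77 + 22.4
= 99.4 C

99.4


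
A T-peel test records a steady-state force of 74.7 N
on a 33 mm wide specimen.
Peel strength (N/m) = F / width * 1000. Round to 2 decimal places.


Peel strength = 74.7 / 33 * 1000
= 2263.64 N/m

2263.64


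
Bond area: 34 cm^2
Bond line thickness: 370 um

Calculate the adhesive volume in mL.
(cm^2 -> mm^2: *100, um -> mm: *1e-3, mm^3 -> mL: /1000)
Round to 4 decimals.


V = 34*100 * 370*1e-3 / 1000
= 1.2580 mL

1.2580


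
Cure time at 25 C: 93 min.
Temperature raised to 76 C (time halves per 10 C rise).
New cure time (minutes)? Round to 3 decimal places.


Acceleration factor = 2^(51/10) = 34.2968
New time = 93 / 34.2968 = 2.712 min

2.712


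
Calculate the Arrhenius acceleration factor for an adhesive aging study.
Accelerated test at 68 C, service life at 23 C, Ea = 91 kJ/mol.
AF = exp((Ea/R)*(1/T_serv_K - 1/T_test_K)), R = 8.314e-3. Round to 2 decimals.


T_test = 341.15 K, T_serv = 296.15 K
Ea/R = 91 / 0.008314 = 10945.39
AF = exp(10945.39 * (1/296.15 - 1/341.15))
= 130.99

130.99


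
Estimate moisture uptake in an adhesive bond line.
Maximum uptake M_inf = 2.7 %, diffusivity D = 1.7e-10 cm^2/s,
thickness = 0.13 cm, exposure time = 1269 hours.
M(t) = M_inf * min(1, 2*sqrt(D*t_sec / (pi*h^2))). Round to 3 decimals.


Convert time: 1269 h = 4568400 s
ratio = min(1, 2*sqrt(1.7e-10*4568400/(pi*0.13^2)))
= 0.241890
M(t) = 2.7 * 0.241890 = 0.653%

0.653


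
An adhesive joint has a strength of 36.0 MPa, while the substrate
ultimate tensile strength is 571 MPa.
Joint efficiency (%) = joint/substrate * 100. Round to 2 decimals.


Efficiency = 36.0 / 571 * 100
= 6.30%

6.30


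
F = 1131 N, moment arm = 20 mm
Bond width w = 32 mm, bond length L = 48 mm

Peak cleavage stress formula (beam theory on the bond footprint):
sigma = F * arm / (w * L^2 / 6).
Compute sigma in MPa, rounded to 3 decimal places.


sigma = (1131 * 20) / (32 * 2304 / 6)
= 22620 * 6 / 73728
= 135720 / 73728
= 1.841 MPa

1.841


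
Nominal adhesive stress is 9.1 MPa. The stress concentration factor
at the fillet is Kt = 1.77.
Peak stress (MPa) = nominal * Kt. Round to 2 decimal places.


Peak = 9.1 * 1.77 = 16.11 MPa

16.11


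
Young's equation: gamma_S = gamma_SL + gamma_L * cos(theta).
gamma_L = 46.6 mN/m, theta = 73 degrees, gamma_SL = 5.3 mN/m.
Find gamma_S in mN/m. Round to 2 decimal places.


cos(73 deg) = 0.292372
gamma_S = 5.3 + 46.6 * 0.292372
= 18.92 mN/m

18.92


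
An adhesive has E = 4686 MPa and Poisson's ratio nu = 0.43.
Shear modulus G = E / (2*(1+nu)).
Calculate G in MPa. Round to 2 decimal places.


G = 4686 / (2*(1+0.43))
= 4686 / 2.86
= 1638.46 MPa

1638.46


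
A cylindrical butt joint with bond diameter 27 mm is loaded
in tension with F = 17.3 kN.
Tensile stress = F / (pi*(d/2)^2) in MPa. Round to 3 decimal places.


Area = pi * (27/2)^2 = 572.5553 mm^2
Stress = 17.3*1000 / 572.5553
= 30.215 MPa

30.215


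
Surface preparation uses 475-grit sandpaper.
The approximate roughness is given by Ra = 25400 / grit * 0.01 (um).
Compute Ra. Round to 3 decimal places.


Ra = 25400 / 475 * 0.01
= 254 / 475
= 0.535 um

0.535


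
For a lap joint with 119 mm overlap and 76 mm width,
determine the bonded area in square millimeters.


Area = 119 * 76 = 9044 mm^2

9044


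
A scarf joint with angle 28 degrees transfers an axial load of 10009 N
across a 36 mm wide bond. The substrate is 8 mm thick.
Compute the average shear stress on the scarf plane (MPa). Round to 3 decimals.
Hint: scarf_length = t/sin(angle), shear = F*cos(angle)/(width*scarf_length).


scarf_length = 8 / sin(28 deg) = 17.0404 mm
cos(28 deg) = 0.882948
shear stress = 10009 * 0.882948 / (36 * 17.0404)
= 14.406 MPa

14.406


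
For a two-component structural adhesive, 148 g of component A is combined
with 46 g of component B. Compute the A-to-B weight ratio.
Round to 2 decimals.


Weight ratio A:B = 148 / 46
= 3.22

3.22


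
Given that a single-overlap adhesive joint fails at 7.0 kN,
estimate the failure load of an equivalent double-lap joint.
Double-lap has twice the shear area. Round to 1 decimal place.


Double-lap factor = 2
Expected load = 7.0 * 2 = 14.0 kN

14.0


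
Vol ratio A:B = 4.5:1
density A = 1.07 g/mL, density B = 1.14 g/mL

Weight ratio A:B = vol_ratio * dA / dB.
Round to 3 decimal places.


Weight ratio = 4.5 * 1.07 / 1.14
= 4.224

4.224


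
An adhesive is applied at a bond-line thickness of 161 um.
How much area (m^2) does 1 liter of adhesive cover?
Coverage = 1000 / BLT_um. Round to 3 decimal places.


Coverage = 1000 / 161 = 6.211 m^2

6.211


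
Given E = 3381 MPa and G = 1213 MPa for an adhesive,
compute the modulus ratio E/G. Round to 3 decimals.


E/G ratio = 3381 / 1213 = 2.787

2.787


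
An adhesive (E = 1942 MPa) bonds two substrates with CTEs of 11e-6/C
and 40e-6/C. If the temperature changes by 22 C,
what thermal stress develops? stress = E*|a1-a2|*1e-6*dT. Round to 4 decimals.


Stress = 1942 * |11 - 40| * 1e-6 * 22
= 1.2390 MPa

1.2390


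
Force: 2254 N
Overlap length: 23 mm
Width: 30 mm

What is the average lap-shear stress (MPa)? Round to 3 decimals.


Average shear stress = F / (overlap * width)
= 2254 / (23 * 30)
= 3.267 MPa

3.267


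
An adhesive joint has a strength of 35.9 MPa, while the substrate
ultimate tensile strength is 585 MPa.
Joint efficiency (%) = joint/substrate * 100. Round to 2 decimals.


Efficiency = 35.9 / 585 * 100
= 6.14%

6.14


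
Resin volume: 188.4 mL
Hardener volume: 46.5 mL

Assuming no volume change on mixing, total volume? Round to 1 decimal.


V_total = 188.4 + 46.5 = 234.9 mL

234.9


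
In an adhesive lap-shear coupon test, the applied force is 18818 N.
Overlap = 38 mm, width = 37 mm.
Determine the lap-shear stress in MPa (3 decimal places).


stress = F / (overlap * width)
= 18818 / (38 * 37)
= 13.384 MPa

13.384


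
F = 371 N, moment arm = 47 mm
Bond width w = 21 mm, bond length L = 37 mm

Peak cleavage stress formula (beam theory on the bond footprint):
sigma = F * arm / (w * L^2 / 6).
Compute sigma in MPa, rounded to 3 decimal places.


sigma = (371 * 47) / (21 * 1369 / 6)
= 17437 * 6 / 28749
= 104622 / 28749
= 3.639 MPa

3.639


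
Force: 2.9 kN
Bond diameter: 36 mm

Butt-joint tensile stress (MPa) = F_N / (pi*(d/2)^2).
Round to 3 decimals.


F_N = 2.9 * 1000 = 2900.0 N
A = pi*(18.0)^2 = 1017.8760 mm^2
stress = 2900.0 / 1017.8760 = 2.849 MPa

2.849


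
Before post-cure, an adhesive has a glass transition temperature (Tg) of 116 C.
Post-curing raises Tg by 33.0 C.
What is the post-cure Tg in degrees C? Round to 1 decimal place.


Tg_post = Tg_base + delta_Tg
= 116 + 33.0
= 149.0 C

149.0


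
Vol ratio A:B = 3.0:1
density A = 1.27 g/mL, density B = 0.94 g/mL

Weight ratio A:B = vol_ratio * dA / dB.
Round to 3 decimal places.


Weight ratio = 3.0 * 1.27 / 0.94
= 4.053

4.053


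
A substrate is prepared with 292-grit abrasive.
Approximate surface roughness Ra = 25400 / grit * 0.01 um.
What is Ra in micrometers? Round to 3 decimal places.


Ra = 25400 / 292 * 0.01 = 0.870 um

0.870


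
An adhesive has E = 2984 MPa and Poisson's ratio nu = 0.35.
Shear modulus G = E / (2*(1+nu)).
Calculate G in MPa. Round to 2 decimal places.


G = 2984 / (2*(1+0.35))
= 2984 / 2.70
= 1105.19 MPa

1105.19


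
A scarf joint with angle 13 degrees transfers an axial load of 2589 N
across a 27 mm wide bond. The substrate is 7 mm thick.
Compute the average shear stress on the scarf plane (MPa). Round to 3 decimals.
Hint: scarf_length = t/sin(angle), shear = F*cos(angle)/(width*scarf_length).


scarf_length = 7 / sin(13 deg) = 31.1179 mm
cos(13 deg) = 0.974370
shear stress = 2589 * 0.974370 / (27 * 31.1179)
= 3.002 MPa

3.002


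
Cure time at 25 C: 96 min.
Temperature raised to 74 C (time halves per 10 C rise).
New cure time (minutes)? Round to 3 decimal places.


Acceleration factor = 2^(49/10) = 29.8571
New time = 96 / 29.8571 = 3.215 min

3.215


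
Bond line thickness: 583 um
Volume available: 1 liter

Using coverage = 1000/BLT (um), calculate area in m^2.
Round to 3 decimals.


1 L = 1e6 mm^3, thickness = 583 um = 0.583 mm
Area = 1e6 / 0.583 mm^2 = (1e6 / 0.583) / 1e6 m^2 = 1000 / 583 m^2
= 1.715 m^2

1.715


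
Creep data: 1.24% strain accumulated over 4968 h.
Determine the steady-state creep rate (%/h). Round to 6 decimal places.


Rate = 1.24 / 4968 = 0.000250 %/h

0.000250


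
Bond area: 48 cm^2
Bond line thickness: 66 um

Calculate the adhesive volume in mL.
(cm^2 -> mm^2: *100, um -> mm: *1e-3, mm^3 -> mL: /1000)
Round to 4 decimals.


V = 48*100 * 66*1e-3 / 1000
= 0.3168 mL

0.3168


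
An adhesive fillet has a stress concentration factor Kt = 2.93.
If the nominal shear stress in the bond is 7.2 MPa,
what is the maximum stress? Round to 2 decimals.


Max stress = 7.2 * 2.93 = 21.10 MPa

21.10


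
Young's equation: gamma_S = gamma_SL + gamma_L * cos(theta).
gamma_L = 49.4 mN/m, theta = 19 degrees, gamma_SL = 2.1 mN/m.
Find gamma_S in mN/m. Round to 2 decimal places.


cos(19 deg) = 0.945519
gamma_S = 2.1 + 49.4 * 0.945519
= 48.81 mN/m

48.81


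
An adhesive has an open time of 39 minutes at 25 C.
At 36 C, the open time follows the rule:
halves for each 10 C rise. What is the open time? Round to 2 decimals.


Factor = 2^((36-25)/10) = 2.1435
Open time = 39 / 2.1435 = 18.19 min

18.19


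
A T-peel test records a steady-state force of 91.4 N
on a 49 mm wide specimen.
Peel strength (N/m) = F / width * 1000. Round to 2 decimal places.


Peel strength = 91.4 / 49 * 1000
= 1865.31 N/m

1865.31


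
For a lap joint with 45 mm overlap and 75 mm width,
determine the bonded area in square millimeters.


Area = 45 * 75 = 3375 mm^2

3375


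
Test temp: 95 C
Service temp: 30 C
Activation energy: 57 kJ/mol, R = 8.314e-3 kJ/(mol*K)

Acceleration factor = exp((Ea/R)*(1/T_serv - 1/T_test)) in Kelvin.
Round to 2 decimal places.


AF = exp((57/0.008314)*(1/303.15 - 1/368.15))
= 54.22

54.22


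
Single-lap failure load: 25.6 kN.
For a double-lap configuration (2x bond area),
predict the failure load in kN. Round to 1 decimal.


Failure load = 25.6 * 2 = 51.2 kN

51.2


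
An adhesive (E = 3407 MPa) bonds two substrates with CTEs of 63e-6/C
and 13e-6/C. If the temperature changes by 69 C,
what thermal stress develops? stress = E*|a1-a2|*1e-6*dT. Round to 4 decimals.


Stress = 3407 * |63 - 13| * 1e-6 * 69
= 11.7542 MPa

11.7542


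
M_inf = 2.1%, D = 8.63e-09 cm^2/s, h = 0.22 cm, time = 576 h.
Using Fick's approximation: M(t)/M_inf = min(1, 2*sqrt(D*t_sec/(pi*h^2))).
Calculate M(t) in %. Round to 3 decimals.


t = 2073600 s
ratio = min(1, 2*sqrt(8.63e-09*2073600/(pi*0.0484)))
= 0.686120
M(t) = 2.1 * 0.686120 = 1.441%

1.441


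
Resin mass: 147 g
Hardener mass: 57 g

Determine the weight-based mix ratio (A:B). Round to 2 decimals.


Ratio = 147 / 57 = 2.58

2.58


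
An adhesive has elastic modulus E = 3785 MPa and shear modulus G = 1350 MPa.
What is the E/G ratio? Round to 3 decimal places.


E/G = 3785 / 1350 = 2.804

2.804


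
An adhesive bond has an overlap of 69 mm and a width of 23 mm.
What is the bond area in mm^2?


Bond area = overlap * width
= 69 * 23
= 1587 mm^2

1587


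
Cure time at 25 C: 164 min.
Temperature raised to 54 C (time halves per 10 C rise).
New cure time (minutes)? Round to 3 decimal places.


Acceleration factor = 2^(29/10) = 7.4643
New time = 164 / 7.4643 = 21.971 min

21.971


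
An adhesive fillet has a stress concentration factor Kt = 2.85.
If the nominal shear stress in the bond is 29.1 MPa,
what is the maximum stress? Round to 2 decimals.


Max stress = 29.1 * 2.85 = 82.94 MPa

82.94


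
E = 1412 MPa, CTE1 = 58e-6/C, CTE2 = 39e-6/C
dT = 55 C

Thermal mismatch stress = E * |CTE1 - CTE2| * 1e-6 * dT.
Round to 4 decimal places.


= 1412 * 19e-6 * 55
= 1.4755 MPa

1.4755


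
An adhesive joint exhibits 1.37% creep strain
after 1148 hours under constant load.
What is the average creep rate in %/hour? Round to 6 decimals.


Creep rate = strain / time
= 1.37 / 1148
= 0.001193 %/h

0.001193


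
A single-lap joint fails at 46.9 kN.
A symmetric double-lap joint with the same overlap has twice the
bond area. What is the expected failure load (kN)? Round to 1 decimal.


Double-lap load = 2 * 46.9 = 93.8 kN

93.8


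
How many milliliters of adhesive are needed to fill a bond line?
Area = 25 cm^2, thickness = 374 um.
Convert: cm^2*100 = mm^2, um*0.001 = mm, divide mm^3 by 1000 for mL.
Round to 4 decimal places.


= (25 * 100) * (374 * 0.001) / 1000
= 0.9350 mL

0.9350


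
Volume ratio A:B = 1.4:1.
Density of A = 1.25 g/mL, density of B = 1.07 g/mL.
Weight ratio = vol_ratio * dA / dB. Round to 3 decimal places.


Wt ratio = 1.4 * 1.25 / 1.07
= 1.636

1.636


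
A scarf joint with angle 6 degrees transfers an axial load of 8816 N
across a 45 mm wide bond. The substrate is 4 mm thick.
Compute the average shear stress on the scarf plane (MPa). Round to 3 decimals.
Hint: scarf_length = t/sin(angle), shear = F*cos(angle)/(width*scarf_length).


scarf_length = 4 / sin(6 deg) = 38.2671 mm
cos(6 deg) = 0.994522
shear stress = 8816 * 0.994522 / (45 * 38.2671)
= 5.092 MPa

5.092


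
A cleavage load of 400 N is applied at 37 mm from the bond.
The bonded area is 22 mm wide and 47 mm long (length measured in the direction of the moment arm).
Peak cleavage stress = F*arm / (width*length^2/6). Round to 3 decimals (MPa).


Moment = 400 * 37 = 14800 N*mm
Section modulus = 22 * 2209 / 6 = 48598 / 6 mm^3
Stress = 14800 / (48598 / 6) = 88800 / 48598
= 1.827 MPa

1.827


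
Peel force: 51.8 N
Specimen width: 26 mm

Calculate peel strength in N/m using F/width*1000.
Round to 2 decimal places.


Peel strength = 51.8 / 26 * 1000 = 1992.31 N/m

1992.31


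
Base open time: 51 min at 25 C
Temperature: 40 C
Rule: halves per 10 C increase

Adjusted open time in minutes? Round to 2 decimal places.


Acceleration = 2^((40-25)/10) = 2.8284
Open time = 51 / 2.8284 = 18.03 min

18.03


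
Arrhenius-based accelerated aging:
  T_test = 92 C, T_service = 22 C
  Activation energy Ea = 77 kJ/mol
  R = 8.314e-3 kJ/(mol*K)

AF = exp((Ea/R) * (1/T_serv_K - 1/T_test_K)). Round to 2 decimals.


T_test_K = 365.15, T_serv_K = 295.15
AF = exp((77/8.314e-3) * (1/295.15 - 1/365.15))
= 409.69

409.69


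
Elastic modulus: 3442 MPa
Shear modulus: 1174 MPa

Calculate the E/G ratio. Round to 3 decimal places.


E / G = 3442 / 1174 = 2.932

2.932


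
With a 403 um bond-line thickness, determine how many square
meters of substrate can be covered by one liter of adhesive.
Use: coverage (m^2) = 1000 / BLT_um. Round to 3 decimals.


Coverage = 1000 / 403 = 2.481 m^2

2.481


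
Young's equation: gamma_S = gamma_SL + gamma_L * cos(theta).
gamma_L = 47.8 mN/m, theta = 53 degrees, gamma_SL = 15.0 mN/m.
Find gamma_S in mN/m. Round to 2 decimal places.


cos(53 deg) = 0.601815
gamma_S = 15.0 + 47.8 * 0.601815
= 43.77 mN/m

43.77


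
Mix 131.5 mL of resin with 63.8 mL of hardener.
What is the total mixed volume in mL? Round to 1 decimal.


Total = 131.5 + 63.8 = 195.3 mL

195.3


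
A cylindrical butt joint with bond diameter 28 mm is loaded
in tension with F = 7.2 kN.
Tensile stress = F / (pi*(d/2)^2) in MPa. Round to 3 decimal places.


Area = pi * (28/2)^2 = 615.7522 mm^2
Stress = 7.2*1000 / 615.7522
= 11.693 MPa

11.693


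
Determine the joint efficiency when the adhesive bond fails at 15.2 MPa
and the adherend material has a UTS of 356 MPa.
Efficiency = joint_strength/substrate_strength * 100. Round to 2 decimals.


Joint efficiency = 15.2 / 356 * 100
= 4.27%

4.27


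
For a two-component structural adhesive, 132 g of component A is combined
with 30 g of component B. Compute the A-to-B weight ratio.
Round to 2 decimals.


Weight ratio A:B = 132 / 30
= 4.40

4.40


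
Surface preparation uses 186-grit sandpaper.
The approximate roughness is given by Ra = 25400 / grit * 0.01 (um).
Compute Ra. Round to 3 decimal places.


Ra = 25400 / 186 * 0.01
= 254 / 186
= 1.366 um

1.366


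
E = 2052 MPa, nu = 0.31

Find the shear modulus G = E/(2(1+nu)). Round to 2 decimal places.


G = 2052 / (2 * 1.31)
= 783.21 MPa

783.21


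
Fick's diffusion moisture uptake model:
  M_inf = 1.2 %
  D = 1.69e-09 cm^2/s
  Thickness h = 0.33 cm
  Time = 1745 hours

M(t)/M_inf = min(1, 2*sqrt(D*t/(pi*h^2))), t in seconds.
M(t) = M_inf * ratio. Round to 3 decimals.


t_sec = 1745 * 3600 = 6282000
ratio = 2*sqrt(1.69e-09*6282000/(pi*0.33^2))
= min(1, 0.352317)
= 0.352317
M(t) = 1.2 * 0.352317 = 0.423 %

0.423


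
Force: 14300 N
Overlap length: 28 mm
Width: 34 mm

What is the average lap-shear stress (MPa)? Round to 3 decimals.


Average shear stress = F / (overlap * width)
= 14300 / (28 * 34)
= 15.021 MPa

15.021


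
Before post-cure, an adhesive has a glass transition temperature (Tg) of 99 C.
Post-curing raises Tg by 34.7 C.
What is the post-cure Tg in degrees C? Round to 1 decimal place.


Tg_post = Tg_base + delta_Tg
= 99 + 34.7
= 133.7 C

133.7


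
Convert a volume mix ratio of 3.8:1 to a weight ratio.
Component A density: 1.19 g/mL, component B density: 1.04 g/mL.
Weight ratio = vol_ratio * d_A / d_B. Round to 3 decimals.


= 3.8 * 1.19 / 1.04 = 4.348

4.348


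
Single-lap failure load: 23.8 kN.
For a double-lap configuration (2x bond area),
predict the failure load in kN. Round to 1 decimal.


Failure load = 23.8 * 2 = 47.6 kN

47.6


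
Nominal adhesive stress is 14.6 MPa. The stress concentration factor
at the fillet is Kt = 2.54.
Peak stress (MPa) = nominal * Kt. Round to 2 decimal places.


Peak = 14.6 * 2.54 = 37.08 MPa

37.08


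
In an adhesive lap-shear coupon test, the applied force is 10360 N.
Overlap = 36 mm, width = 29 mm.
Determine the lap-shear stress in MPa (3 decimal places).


stress = F / (overlap * width)
= 10360 / (36 * 29)
= 9.923 MPa

9.923


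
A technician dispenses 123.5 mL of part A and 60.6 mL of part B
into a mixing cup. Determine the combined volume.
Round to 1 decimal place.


Combined volume = 123.5 + 60.6
= 184.1 mL

184.1


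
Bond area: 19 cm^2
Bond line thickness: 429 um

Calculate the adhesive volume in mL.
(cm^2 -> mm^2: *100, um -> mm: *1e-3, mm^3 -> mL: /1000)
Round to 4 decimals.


V = 19*100 * 429*1e-3 / 1000
= 0.8151 mL

0.8151


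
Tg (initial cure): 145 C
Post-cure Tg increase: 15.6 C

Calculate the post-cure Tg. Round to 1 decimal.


Post-cure Tg = 145 + 15.6 = 160.6 C

160.6


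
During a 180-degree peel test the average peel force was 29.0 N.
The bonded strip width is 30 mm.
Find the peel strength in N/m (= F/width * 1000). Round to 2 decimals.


Peel strength = F/width * 1000
= 29.0 / 30 * 1000
= 966.67 N/m

966.67


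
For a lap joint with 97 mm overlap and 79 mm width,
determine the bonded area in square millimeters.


Area = 97 * 79 = 7663 mm^2

7663


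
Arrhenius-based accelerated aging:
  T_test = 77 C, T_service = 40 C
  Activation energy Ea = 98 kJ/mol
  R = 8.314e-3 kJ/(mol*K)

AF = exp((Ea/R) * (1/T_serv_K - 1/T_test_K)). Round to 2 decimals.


T_test_K = 350.15, T_serv_K = 313.15
AF = exp((98/8.314e-3) * (1/313.15 - 1/350.15))
= 53.38

53.38


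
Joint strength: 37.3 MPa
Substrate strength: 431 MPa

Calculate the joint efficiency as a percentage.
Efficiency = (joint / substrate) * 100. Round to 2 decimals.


Efficiency = (37.3 / 431) * 100 = 8.65%

8.65


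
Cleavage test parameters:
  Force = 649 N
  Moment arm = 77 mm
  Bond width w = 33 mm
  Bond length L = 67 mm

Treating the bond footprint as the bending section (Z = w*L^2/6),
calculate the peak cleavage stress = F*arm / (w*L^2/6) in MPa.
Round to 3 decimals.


M = 649 * 77 = 49973 N*mm
Z = 33 * 67^2 / 6 = 148137 / 6 mm^3
sigma = M / Z = 6 * 49973 / 148137 = 299838 / 148137
= 2.024 MPa

2.024


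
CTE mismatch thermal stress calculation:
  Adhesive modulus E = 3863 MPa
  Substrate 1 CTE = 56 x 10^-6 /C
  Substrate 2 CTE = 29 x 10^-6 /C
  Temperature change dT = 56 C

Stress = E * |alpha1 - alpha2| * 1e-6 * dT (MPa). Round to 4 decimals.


delta_alpha = |56 - 29| = 27 x 10^-6/C
Stress = 3863 * 27e-6 * 56
= 5.8409 MPa

5.8409


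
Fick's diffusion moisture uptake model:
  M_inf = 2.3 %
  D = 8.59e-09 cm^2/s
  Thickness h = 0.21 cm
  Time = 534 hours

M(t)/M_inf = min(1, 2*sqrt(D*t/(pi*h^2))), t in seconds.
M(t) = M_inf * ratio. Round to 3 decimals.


t_sec = 534 * 3600 = 1922400
ratio = 2*sqrt(8.59e-09*1922400/(pi*0.21^2))
= min(1, 0.690485)
= 0.690485
M(t) = 2.3 * 0.690485 = 1.588 %

1.588


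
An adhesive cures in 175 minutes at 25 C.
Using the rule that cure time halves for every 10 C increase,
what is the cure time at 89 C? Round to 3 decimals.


Factor = 2^((89 - 25) / 10) = 84.4485
Cure time = 175 / 84.4485
= 2.072 minutes

2.072


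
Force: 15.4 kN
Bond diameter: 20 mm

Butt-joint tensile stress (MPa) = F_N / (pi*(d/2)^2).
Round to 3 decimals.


F_N = 15.4 * 1000 = 15400.0 N
A = pi*(10.0)^2 = 314.1593 mm^2
stress = 15400.0 / 314.1593 = 49.020 MPa

49.020


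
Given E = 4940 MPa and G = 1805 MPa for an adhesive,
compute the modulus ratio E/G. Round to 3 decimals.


E/G ratio = 4940 / 1805 = 2.737

2.737


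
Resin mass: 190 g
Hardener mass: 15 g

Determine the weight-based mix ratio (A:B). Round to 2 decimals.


Ratio = 190 / 15 = 12.67

12.67


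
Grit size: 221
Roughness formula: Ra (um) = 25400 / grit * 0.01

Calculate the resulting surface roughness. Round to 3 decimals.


Ra = 25400 / 221 * 0.01
= 1.149 um

1.149


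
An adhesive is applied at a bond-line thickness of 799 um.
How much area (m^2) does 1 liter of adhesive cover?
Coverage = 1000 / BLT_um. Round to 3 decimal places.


Coverage = 1000 / 799 = 1.252 m^2

1.252


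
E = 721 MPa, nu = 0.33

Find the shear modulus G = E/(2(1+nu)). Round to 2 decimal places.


G = 721 / (2 * 1.33)
= 271.05 MPa

271.05


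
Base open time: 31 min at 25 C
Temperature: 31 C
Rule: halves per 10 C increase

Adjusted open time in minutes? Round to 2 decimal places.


Acceleration = 2^((31-25)/10) = 1.5157
Open time = 31 / 1.5157 = 20.45 min

20.45


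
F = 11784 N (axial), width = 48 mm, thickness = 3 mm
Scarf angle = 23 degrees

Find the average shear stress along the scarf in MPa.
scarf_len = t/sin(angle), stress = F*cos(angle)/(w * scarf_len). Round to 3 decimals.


scarf_len = 3/sin(23 deg) = 7.6779
cos(23 deg) = 0.920505
stress = 11784*0.920505/(48*7.6779) = 29.433 MPa

29.433


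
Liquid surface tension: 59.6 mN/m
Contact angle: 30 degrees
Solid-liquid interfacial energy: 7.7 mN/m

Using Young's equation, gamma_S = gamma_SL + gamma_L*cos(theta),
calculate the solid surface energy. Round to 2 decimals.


gamma_S = 7.7 + 59.6 * cos(30)
= 59.32 mN/m

59.32


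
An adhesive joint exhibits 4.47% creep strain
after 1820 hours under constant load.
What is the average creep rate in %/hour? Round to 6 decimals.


Creep rate = strain / time
= 4.47 / 1820
= 0.002456 %/h

0.002456


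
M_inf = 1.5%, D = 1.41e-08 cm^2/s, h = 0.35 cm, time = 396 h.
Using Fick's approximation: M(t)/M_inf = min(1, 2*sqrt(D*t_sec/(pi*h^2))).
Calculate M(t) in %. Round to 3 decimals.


t = 1425600 s
ratio = min(1, 2*sqrt(1.41e-08*1425600/(pi*0.1225)))
= 0.457083
M(t) = 1.5 * 0.457083 = 0.686%

0.686


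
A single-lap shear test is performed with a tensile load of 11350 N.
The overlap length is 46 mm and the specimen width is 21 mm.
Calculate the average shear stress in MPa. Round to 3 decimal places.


Shear stress = F / (overlap * width)
= 11350 / (46 * 21)
= 11350 / 966
= 11.749 MPa

11.749


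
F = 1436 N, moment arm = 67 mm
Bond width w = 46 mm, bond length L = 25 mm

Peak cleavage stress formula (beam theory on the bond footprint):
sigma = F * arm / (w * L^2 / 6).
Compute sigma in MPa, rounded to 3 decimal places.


sigma = (1436 * 67) / (46 * 625 / 6)
= 96212 * 6 / 28750
= 577272 / 28750
= 20.079 MPa

20.079


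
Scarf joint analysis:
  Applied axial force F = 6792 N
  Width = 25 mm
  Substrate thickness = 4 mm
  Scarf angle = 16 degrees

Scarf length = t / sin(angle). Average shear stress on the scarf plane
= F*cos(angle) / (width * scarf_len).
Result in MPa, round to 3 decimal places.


Scarf length = 4 / sin(16 deg) = 14.5118 mm
cos(16 deg) = 0.961262
Shear = 6792 * 0.961262 / (25 * 14.5118)
= 17.996 MPa

17.996


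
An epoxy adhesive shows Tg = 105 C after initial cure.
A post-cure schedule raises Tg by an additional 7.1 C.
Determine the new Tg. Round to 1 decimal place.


New Tg = 105 + 7.1
= 112.1 C

112.1


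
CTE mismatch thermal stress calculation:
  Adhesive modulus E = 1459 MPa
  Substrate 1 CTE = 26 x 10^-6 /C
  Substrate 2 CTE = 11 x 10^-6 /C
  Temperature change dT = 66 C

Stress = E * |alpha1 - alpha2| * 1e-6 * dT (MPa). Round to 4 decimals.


delta_alpha = |26 - 11| = 15 x 10^-6/C
Stress = 1459 * 15e-6 * 66
= 1.4444 MPa

1.4444


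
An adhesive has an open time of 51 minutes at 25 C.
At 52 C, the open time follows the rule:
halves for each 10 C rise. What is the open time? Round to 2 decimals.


Factor = 2^((52-25)/10) = 6.4980
Open time = 51 / 6.4980 = 7.85 min

7.85


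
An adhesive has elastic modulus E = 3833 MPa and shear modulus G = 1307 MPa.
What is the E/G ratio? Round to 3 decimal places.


E/G = 3833 / 1307 = 2.933

2.933


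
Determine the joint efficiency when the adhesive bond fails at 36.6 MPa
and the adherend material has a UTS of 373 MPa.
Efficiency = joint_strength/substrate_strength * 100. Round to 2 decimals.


Joint efficiency = 36.6 / 373 * 100
= 9.81%

9.81


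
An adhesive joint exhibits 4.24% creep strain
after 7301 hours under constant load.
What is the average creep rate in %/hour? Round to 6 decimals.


Creep rate = strain / time
= 4.24 / 7301
= 0.000581 %/h

0.000581


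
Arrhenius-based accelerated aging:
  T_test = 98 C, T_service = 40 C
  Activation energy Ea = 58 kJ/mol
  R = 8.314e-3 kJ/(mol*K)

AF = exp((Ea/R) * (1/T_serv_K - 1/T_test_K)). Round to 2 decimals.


T_test_K = 371.15, T_serv_K = 313.15
AF = exp((58/8.314e-3) * (1/313.15 - 1/371.15))
= 32.50

32.50


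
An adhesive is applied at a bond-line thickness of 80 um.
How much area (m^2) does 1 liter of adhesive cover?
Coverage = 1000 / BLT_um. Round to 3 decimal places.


Coverage = 1000 / 80 = 12.500 m^2

12.500


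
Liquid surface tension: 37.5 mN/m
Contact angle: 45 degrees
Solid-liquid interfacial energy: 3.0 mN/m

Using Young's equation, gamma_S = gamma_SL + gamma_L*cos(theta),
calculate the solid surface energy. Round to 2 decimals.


gamma_S = 3.0 + 37.5 * cos(45)
= 29.52 mN/m

29.52


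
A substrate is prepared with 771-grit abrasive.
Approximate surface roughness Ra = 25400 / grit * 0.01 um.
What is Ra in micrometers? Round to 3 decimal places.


Ra = 25400 / 771 * 0.01 = 0.329 um

0.329


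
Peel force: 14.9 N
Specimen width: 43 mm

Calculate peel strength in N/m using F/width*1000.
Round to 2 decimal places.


Peel strength = 14.9 / 43 * 1000 = 346.51 N/m

346.51


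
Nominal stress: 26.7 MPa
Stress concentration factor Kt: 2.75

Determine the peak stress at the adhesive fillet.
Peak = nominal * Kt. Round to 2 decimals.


Peak stress = 26.7 * 2.75
= 73.43 MPa

73.43


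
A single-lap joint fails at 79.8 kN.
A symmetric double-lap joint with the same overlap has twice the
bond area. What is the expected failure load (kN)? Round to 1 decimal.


Double-lap load = 2 * 79.8 = 159.6 kN

159.6


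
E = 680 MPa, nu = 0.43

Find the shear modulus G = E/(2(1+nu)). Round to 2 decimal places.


G = 680 / (2 * 1.43)
= 237.76 MPa

237.76


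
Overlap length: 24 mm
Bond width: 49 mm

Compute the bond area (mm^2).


Bond area = 24 * 49 = 1176 mm^2

1176


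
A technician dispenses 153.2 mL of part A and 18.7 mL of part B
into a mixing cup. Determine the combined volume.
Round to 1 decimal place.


Combined volume = 153.2 + 18.7
= 171.9 mL

171.9


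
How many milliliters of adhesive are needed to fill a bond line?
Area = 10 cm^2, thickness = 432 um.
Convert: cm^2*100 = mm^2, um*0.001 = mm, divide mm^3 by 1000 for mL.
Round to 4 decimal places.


= (10 * 100) * (432 * 0.001) / 1000
= 0.4320 mL

0.4320


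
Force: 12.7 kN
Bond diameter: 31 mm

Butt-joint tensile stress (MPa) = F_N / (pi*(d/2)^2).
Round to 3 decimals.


F_N = 12.7 * 1000 = 12700.0 N
A = pi*(15.5)^2 = 754.7676 mm^2
stress = 12700.0 / 754.7676 = 16.826 MPa

16.826


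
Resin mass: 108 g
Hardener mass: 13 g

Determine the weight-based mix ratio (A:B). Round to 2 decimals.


Ratio = 108 / 13 = 8.31

8.31


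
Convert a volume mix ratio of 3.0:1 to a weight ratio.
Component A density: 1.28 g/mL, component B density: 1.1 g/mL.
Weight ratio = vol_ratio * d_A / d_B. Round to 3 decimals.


= 3.0 * 1.28 / 1.1 = 3.491

3.491


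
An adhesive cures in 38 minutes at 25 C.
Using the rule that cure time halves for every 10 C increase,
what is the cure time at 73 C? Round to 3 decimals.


Factor = 2^((73 - 25) / 10) = 27.8576
Cure time = 38 / 27.8576
= 1.364 minutes

1.364


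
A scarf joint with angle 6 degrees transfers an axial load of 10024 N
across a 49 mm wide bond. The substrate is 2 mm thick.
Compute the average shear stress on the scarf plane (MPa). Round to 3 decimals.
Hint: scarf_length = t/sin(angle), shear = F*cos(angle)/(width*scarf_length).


scarf_length = 2 / sin(6 deg) = 19.1335 mm
cos(6 deg) = 0.994522
shear stress = 10024 * 0.994522 / (49 * 19.1335)
= 10.633 MPa

10.633


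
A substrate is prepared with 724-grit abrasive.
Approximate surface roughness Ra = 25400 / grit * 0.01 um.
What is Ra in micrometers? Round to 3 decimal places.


Ra = 25400 / 724 * 0.01 = 0.351 um

0.351


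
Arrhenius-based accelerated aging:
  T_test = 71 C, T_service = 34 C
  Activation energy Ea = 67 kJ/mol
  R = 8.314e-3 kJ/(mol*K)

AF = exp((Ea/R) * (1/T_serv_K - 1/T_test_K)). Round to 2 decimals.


T_test_K = 344.15, T_serv_K = 307.15
AF = exp((67/8.314e-3) * (1/307.15 - 1/344.15))
= 16.79

16.79


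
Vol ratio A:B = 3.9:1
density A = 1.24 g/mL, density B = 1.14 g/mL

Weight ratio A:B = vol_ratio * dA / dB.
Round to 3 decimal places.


Weight ratio = 3.9 * 1.24 / 1.14
= 4.242

4.242


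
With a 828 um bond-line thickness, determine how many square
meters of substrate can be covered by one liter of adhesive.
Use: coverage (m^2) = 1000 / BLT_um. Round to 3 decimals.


Coverage = 1000 / 828 = 1.208 m^2

1.208


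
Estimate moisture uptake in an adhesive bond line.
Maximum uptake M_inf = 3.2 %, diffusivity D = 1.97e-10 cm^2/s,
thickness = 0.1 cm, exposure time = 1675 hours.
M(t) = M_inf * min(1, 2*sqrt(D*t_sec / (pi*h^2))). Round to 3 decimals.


Convert time: 1675 h = 6030000 s
ratio = min(1, 2*sqrt(1.97e-10*6030000/(pi*0.1^2)))
= 0.388908
M(t) = 3.2 * 0.388908 = 1.245%

1.245


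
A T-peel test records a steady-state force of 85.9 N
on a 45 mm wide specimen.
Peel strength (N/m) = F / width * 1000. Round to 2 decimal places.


Peel strength = 85.9 / 45 * 1000
= 1908.89 N/m

1908.89


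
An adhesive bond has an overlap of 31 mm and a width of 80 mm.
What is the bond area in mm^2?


Bond area = overlap * width
= 31 * 80
= 2480 mm^2

2480


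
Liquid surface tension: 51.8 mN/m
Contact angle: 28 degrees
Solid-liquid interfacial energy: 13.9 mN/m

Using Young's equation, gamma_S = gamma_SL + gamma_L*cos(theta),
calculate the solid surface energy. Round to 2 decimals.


gamma_S = 13.9 + 51.8 * cos(28)
= 59.64 mN/m

59.64


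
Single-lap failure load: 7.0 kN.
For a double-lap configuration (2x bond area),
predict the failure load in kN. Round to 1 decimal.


Failure load = 7.0 * 2 = 14.0 kN

14.0


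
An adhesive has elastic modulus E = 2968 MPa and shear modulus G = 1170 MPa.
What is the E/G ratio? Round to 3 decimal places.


E/G = 2968 / 1170 = 2.537

2.537


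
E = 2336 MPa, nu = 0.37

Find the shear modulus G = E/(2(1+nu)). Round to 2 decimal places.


G = 2336 / (2 * 1.37)
= 852.55 MPa

852.55


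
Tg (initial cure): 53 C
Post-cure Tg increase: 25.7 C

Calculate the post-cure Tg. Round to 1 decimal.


Post-cure Tg = 53 + 25.7 = 78.7 C

78.7


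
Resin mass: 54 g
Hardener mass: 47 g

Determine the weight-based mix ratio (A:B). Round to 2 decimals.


Ratio = 54 / 47 = 1.15

1.15


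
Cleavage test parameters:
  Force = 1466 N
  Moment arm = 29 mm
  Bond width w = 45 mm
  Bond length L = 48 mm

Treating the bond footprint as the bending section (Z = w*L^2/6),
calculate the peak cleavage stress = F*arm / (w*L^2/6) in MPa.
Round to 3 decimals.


M = 1466 * 29 = 42514 N*mm
Z = 45 * 48^2 / 6 = 103680 / 6 mm^3
sigma = M / Z = 6 * 42514 / 103680 = 255084 / 103680
= 2.460 MPa

2.460


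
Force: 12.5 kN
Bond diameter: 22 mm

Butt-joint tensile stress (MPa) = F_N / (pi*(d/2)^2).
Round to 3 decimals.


F_N = 12.5 * 1000 = 12500.0 N
A = pi*(11.0)^2 = 380.1327 mm^2
stress = 12500.0 / 380.1327 = 32.883 MPa

32.883
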